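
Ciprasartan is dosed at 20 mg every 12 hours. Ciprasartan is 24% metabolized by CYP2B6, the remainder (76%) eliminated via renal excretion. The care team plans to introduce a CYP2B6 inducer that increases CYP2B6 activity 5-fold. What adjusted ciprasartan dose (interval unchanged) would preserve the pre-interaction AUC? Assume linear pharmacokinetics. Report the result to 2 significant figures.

39 mg

The CYP2B6 pathway (24% of clearance) increases to 5× activity: 0.24 × 5 = 1.2.
Non-CYP routes (76%) are unchanged.
CL_new/CL_old = 1.2 + 0.76 = 1.96.
To maintain the same steady-state level, dose must scale with clearance: new dose = 20 × 1.96 = 39 mg.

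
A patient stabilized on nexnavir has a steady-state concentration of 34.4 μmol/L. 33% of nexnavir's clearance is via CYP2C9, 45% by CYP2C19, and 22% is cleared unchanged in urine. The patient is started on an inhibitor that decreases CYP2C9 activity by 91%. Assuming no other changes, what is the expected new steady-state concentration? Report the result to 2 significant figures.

49 μmol/L

CYP2C9: 0.33 × 0.09 = 0.0297
CYP2C19: 0.45 (unchanged)
Other: 0.22 (unchanged)
Relative clearance = 0.0297 + 0.45 + 0.22 = 0.6997.
With dosing unchanged, steady-state concentration scales as 1/CL: 34.4 / 0.6997 = 49 μmol/L.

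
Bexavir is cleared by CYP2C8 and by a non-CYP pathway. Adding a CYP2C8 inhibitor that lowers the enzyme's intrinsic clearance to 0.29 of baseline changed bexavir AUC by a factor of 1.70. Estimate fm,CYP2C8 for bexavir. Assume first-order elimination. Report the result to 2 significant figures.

0.58

Let x = fm,CYP2C8. Because AUC ∝ 1/CL, relative clearance fell to 1/1.70 = 0.5882.
Setting x·0.29 + (1 − x) = 0.5882 and solving: x = (0.5882 − 1)/(0.29 − 1) = 0.58.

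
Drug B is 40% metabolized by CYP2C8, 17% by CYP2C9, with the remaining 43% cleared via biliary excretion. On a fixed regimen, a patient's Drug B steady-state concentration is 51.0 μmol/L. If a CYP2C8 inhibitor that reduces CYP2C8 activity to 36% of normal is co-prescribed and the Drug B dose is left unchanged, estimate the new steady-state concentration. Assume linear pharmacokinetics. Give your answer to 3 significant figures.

68.5 μmol/L

CYP2C8: 0.4 × 0.36 = 0.144
CYP2C9: 0.17 (unchanged)
Other: 0.43 (unchanged)
Relative clearance = 0.144 + 0.17 + 0.43 = 0.744.
New steady-state concentration = baseline ÷ relative clearance = 51.0 / 0.744 = 68.5 μmol/L.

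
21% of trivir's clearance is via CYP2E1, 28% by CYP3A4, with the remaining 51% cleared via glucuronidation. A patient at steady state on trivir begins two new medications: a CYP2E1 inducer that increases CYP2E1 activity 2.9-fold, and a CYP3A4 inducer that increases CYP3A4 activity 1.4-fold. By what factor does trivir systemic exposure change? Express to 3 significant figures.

The CYP2E1 pathway (21% of clearance) increases to 2.9× activity: 0.21 × 2.9 = 0.609.
The CYP3A4 pathway (28% of clearance) is boosted to 1.4× activity: 0.28 × 1.4 = 0.392.
Non-CYP routes (51%) are unchanged.
New clearance relative to baseline: 0.609 + 0.392 + 0.51 = 1.511.
Systemic exposure ∝ 1/CL: fold-change = 1 / 1.511 = 0.662.

0.662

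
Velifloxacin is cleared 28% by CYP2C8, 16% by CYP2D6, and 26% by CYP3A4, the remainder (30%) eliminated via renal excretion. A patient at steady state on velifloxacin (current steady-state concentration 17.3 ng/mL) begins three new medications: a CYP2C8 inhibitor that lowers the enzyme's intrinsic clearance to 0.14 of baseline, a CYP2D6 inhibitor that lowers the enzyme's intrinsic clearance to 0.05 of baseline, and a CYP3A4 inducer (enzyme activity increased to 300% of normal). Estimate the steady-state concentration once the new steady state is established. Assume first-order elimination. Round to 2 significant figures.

15 ng/mL

The CYP2C8 pathway (28% of clearance) falls to 0.14× activity: 0.28 × 0.14 = 0.0392.
The CYP2D6 pathway (16% of clearance) drops to 0.05× activity: 0.16 × 0.05 = 0.008.
The CYP3A4 pathway (26% of clearance) rises to 3× activity: 0.26 × 3 = 0.78.
The remaining 30% of clearance is unaffected.
CL_new/CL_old = 0.0392 + 0.008 + 0.78 + 0.3 = 1.1272.
New steady-state concentration = 17.3 / 1.1272 = 15 ng/mL (concentration scales inversely with clearance).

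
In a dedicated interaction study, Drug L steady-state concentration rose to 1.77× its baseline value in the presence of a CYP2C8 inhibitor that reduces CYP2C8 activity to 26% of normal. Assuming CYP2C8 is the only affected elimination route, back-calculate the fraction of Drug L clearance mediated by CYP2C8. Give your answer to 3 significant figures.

CL'/CL = 1 / 1.77 = 0.565
0.26·fm + (1 − fm) = 0.565
fm = (0.565 − 1) / (0.26 − 1) = 0.588

0.588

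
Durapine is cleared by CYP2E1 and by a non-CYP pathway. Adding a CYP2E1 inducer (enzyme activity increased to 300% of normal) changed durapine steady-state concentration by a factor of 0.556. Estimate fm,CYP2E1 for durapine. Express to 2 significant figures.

0.40

Let x = fm,CYP2E1. Because steady-state concentration ∝ 1/CL, relative clearance rose to 1/0.556 = 1.799.
Setting x·3 + (1 − x) = 1.799 and solving: x = (1.799 − 1)/(3 − 1) = 0.40.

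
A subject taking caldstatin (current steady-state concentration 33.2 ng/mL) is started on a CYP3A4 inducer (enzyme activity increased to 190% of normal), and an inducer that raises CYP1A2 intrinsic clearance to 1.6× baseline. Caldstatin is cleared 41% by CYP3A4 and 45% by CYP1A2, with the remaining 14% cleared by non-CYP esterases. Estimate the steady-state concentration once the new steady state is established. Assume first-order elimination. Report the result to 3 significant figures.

The CYP3A4 pathway (41% of clearance) increases to 1.9× activity: 0.41 × 1.9 = 0.779.
The CYP1A2 pathway (45% of clearance) is boosted to 1.6× activity: 0.45 × 1.6 = 0.72.
The remaining 14% of clearance is unaffected.
CL_new/CL_old = 0.779 + 0.72 + 0.14 = 1.639.
Dividing the baseline by the relative clearance: 33.2 / 1.639 = 20.3 ng/mL.

20.3 ng/mL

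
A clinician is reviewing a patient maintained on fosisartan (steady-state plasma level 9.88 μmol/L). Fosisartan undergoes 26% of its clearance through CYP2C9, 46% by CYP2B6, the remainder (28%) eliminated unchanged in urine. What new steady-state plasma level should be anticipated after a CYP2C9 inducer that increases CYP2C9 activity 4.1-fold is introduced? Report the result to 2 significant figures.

5.5 μmol/L

The CYP2C9 pathway (26% of clearance) is boosted to 4.1× activity: 0.26 × 4.1 = 1.066.
CYP2B6 (46%) and the residual 28% are unaffected.
CL_new/CL_old = 1.066 + 0.46 + 0.28 = 1.806.
With dosing unchanged, steady-state plasma level scales as 1/CL: 9.88 / 1.806 = 5.5 μmol/L.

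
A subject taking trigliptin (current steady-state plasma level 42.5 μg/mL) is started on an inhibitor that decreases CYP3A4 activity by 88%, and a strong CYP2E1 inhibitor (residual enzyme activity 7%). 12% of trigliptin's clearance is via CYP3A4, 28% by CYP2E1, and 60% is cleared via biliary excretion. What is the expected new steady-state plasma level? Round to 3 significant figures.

67.0 μg/mL

CYP3A4: 0.12 × 0.12 = 0.0144
CYP2E1: 0.28 × 0.07 = 0.0196
Other: 0.6 (unchanged)
Relative clearance = 0.0144 + 0.0196 + 0.6 = 0.634.
Dividing the baseline by the relative clearance: 42.5 / 0.634 = 67.0 μg/mL.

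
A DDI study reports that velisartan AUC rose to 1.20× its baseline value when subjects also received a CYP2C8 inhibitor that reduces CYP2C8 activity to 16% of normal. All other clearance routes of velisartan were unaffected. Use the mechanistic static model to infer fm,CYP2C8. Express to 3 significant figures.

0.198

Call the CYP2C8 fraction fm. After the interaction, CL_new/CL_old = fm × 0.16 + (1 − fm).
AUC ratio = 1 / (new CL fraction), so new CL fraction = 1 / 1.20 = 0.8333.
fm × 0.16 + 1 − fm = 0.8333  ⇒  fm × (0.16 − 1) = −0.1667  ⇒  fm = 0.198.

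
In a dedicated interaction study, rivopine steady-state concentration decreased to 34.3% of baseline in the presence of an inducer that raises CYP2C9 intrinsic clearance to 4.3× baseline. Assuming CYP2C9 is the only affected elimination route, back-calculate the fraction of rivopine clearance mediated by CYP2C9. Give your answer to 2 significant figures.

0.58

CL'/CL = 1 / 0.343 = 2.915
4.3·fm + (1 − fm) = 2.915
fm = (2.915 − 1) / (4.3 − 1) = 0.58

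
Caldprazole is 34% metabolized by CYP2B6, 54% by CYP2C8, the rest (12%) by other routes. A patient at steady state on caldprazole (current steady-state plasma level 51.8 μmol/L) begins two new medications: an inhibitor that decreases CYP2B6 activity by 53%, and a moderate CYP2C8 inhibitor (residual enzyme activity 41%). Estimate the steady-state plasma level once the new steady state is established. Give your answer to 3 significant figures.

CYP2B6: 0.34 × 0.47 = 0.1598
CYP2C8: 0.54 × 0.41 = 0.2214
Other: 0.12 (unchanged)
New clearance relative to baseline: 0.1598 + 0.2214 + 0.12 = 0.5012.
Steady-state plasma level ∝ 1/CL: new value = 51.8 / 0.5012 = 103 μmol/L.

103 μmol/L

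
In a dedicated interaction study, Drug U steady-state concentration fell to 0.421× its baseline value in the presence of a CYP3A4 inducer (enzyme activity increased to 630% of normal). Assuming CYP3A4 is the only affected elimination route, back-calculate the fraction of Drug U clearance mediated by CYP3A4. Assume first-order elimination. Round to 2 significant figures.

0.26

Call the CYP3A4 fraction fm. After the interaction, CL_new/CL_old = fm × 6.3 + (1 − fm).
Steady-state concentration ratio = 1 / (new CL fraction), so new CL fraction = 1 / 0.421 = 2.375.
fm × 6.3 + 1 − fm = 2.375  ⇒  fm × (6.3 − 1) = 1.375  ⇒  fm = 0.26.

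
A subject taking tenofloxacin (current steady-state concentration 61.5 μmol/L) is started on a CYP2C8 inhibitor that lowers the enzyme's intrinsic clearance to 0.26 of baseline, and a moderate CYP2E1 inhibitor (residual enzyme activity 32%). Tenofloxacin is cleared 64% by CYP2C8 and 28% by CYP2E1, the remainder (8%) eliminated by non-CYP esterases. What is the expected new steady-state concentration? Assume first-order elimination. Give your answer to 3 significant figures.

The CYP2C8 pathway (64% of clearance) drops to 0.26× activity: 0.64 × 0.26 = 0.1664.
The CYP2E1 pathway (28% of clearance) drops to 0.32× activity: 0.28 × 0.32 = 0.0896.
Non-CYP routes (8%) are unchanged.
Relative clearance = 0.1664 + 0.0896 + 0.08 = 0.336.
New steady-state concentration = 61.5 / 0.336 = 183 μmol/L (concentration scales inversely with clearance).

183 μmol/L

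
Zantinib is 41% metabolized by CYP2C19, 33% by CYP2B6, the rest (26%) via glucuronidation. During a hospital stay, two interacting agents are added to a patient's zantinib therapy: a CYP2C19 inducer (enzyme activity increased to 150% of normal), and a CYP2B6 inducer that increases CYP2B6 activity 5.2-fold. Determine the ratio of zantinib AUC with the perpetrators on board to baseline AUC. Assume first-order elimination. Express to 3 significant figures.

0.386

The CYP2C19 pathway (41% of clearance) rises to 1.5× activity: 0.41 × 1.5 = 0.615.
The CYP2B6 pathway (33% of clearance) increases to 5.2× activity: 0.33 × 5.2 = 1.716.
Non-CYP routes (26%) are unchanged.
Relative clearance = 0.615 + 1.716 + 0.26 = 2.591.
Because AUC varies inversely with clearance, the combined effect is 1 / 2.591 = 0.386.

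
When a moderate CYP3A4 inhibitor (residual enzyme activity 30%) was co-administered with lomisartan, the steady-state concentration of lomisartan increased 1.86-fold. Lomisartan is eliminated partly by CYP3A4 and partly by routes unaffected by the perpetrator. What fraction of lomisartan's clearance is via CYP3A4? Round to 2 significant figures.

Write x for the fraction cleared via CYP3A4. The observed steady-state concentration change means clearance fell to 1/1.86 = 0.5376 of baseline.
Only the CYP3A4 route changed, so 0.5376 = x·0.3 + (1 − x), giving x = 0.66.

0.66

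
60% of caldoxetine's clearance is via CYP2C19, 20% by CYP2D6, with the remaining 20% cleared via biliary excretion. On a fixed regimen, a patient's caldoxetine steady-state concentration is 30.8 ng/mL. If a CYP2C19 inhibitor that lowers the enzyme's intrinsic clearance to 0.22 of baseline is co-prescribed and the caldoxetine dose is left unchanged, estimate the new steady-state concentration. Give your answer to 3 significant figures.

57.9 ng/mL

The CYP2C19 pathway (60% of clearance) drops to 0.22× activity: 0.6 × 0.22 = 0.132.
CYP2D6 (20%) and the residual 20% are unaffected.
CL_new/CL_old = 0.132 + 0.2 + 0.2 = 0.532.
With dosing unchanged, steady-state concentration scales as 1/CL: 30.8 / 0.532 = 57.9 ng/mL.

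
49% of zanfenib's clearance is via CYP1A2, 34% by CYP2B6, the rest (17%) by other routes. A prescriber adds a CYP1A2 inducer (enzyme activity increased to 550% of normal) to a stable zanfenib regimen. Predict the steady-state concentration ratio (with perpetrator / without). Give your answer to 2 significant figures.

CYP1A2: 0.49 × 5.5 = 2.695
CYP2B6: 0.34 (unchanged)
Other: 0.17 (unchanged)
New clearance relative to baseline: 2.695 + 0.34 + 0.17 = 3.205.
Steady-state concentration ratio = CL_old/CL_new = 1 / 3.205 = 0.31.

0.31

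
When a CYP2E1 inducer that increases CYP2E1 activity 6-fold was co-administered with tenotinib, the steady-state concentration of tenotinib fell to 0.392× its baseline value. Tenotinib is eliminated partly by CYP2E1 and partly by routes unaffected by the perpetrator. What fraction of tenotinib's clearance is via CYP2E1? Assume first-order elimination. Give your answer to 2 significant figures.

0.31

Let x = fm,CYP2E1. Because steady-state concentration ∝ 1/CL, relative clearance rose to 1/0.392 = 2.551.
Only the CYP2E1 route changed, so 2.551 = x·6 + (1 − x), giving x = 0.31.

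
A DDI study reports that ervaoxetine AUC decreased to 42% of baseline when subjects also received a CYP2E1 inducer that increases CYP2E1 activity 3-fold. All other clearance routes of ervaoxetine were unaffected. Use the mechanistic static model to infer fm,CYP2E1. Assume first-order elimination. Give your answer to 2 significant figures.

CL'/CL = 1 / 0.420 = 2.381
3·fm + (1 − fm) = 2.381
fm = (2.381 − 1) / (3 − 1) = 0.69

0.69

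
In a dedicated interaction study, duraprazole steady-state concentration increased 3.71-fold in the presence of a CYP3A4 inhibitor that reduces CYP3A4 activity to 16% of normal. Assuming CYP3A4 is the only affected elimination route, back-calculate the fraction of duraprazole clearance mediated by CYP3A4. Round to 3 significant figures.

0.870

Let fm be the CYP3A4 fraction. New clearance relative to baseline = fm × 0.16 + (1 − fm).
Steady-state concentration ratio = 1 / (new CL fraction), so new CL fraction = 1 / 3.71 = 0.2695.
fm × 0.16 + 1 − fm = 0.2695  ⇒  fm × (0.16 − 1) = −0.7305  ⇒  fm = 0.870.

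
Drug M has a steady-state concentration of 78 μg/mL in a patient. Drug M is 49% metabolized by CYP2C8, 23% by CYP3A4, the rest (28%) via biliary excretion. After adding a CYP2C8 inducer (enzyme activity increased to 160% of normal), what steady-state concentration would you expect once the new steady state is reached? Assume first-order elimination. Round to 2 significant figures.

60 μg/mL

The CYP2C8 pathway (49% of clearance) is boosted to 1.6× activity: 0.49 × 1.6 = 0.784.
CYP3A4 (23%) and the residual 28% are unaffected.
Relative clearance = 0.784 + 0.23 + 0.28 = 1.294.
With dosing unchanged, steady-state concentration scales as 1/CL: 78 / 1.294 = 60 μg/mL.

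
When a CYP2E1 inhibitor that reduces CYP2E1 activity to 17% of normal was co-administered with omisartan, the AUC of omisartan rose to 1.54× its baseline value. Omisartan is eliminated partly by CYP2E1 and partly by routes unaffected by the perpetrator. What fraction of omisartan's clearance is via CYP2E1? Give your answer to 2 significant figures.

CL'/CL = 1 / 1.54 = 0.6494
0.17·fm + (1 − fm) = 0.6494
fm = (0.6494 − 1) / (0.17 − 1) = 0.42

0.42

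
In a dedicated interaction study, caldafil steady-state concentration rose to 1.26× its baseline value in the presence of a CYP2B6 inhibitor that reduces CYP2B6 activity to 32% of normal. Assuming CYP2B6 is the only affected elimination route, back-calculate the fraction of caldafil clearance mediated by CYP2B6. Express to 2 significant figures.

Call the CYP2B6 fraction fm. After the interaction, CL_new/CL_old = fm × 0.32 + (1 − fm).
Steady-state concentration ratio = 1 / (new CL fraction), so new CL fraction = 1 / 1.26 = 0.7937.
fm × 0.32 + 1 − fm = 0.7937  ⇒  fm × (0.32 − 1) = −0.2063  ⇒  fm = 0.30.

0.30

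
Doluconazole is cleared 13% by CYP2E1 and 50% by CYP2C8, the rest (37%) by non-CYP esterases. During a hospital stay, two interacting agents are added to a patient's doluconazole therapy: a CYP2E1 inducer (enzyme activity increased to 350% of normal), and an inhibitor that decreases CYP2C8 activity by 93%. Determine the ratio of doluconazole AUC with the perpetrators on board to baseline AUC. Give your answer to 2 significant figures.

1.2

CYP2E1: 0.13 × 3.5 = 0.455
CYP2C8: 0.5 × 0.07 = 0.035
Other: 0.37 (unchanged)
CL_new/CL_old = 0.455 + 0.035 + 0.37 = 0.86.
AUC ∝ 1/CL: fold-change = 1 / 0.86 = 1.2.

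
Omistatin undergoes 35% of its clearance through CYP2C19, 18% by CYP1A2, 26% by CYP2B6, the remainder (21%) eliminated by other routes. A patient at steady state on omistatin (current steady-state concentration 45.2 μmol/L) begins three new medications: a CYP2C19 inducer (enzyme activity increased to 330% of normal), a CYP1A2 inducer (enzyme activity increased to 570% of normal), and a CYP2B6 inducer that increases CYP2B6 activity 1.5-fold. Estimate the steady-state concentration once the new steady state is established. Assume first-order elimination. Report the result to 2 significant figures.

16 μmol/L

CYP2C19: 0.35 × 3.3 = 1.155
CYP1A2: 0.18 × 5.7 = 1.026
CYP2B6: 0.26 × 1.5 = 0.39
Other: 0.21 (unchanged)
New clearance relative to baseline: 1.155 + 1.026 + 0.39 + 0.21 = 2.781.
Dividing the baseline by the relative clearance: 45.2 / 2.781 = 16 μmol/L.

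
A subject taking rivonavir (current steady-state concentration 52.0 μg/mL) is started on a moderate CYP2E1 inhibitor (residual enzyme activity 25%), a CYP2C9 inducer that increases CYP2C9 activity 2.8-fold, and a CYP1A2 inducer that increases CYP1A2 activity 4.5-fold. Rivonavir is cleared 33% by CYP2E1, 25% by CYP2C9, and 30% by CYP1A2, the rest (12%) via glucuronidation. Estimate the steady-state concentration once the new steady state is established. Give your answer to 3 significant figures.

CYP2E1: 0.33 × 0.25 = 0.0825
CYP2C9: 0.25 × 2.8 = 0.7
CYP1A2: 0.3 × 4.5 = 1.35
Other: 0.12 (unchanged)
New clearance relative to baseline: 0.0825 + 0.7 + 1.35 + 0.12 = 2.2525.
Dividing the baseline by the relative clearance: 52.0 / 2.2525 = 23.1 μg/mL.

23.1 μg/mL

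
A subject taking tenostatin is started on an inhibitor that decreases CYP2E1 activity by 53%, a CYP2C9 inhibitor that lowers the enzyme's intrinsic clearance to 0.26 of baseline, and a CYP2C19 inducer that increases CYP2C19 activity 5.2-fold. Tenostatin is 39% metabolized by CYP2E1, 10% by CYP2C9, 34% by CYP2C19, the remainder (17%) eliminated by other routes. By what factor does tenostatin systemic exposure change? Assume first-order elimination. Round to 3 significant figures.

The CYP2E1 pathway (39% of clearance) drops to 0.47× activity: 0.39 × 0.47 = 0.1833.
The CYP2C9 pathway (10% of clearance) is reduced to 0.26× activity: 0.1 × 0.26 = 0.026.
The CYP2C19 pathway (34% of clearance) rises to 5.2× activity: 0.34 × 5.2 = 1.768.
The remaining 17% of clearance is unaffected.
Relative clearance = 0.1833 + 0.026 + 1.768 + 0.17 = 2.1473.
Because systemic exposure varies inversely with clearance, the combined effect is 1 / 2.1473 = 0.466.

0.466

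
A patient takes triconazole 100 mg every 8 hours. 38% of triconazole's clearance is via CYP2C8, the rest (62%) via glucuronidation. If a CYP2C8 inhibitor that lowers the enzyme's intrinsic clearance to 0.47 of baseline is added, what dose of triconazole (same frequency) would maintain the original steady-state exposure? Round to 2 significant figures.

The CYP2C8 pathway (38% of clearance) drops to 0.47× activity: 0.38 × 0.47 = 0.1786.
Non-CYP routes (62%) are unchanged.
Relative clearance = 0.1786 + 0.62 = 0.7986.
Css,avg = (dose rate)/CL, so holding Css fixed requires dose ∝ CL: 100 × 0.7986 = 80 mg.

80 mg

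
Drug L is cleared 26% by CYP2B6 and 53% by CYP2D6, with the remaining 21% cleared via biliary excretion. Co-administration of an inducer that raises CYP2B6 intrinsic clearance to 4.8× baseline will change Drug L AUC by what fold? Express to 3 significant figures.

CYP2B6: 0.26 × 4.8 = 1.248
CYP2D6: 0.53 (unchanged)
Other: 0.21 (unchanged)
CL_new/CL_old = 1.248 + 0.53 + 0.21 = 1.988.
AUC is inversely proportional to clearance, so the fold-change is 1 / 1.988 = 0.503.

0.503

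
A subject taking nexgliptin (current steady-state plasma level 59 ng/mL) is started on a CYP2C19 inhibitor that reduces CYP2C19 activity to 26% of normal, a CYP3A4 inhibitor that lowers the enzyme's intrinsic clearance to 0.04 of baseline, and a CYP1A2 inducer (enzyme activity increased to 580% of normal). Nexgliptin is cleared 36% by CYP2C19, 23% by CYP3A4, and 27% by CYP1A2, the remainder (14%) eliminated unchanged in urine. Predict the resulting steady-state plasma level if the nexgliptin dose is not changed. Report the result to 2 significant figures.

The CYP2C19 pathway (36% of clearance) is reduced to 0.26× activity: 0.36 × 0.26 = 0.0936.
The CYP3A4 pathway (23% of clearance) is reduced to 0.04× activity: 0.23 × 0.04 = 0.0092.
The CYP1A2 pathway (27% of clearance) increases to 5.8× activity: 0.27 × 5.8 = 1.566.
The remaining 14% of clearance is unaffected.
New clearance relative to baseline: 0.0936 + 0.0092 + 1.566 + 0.14 = 1.8088.
Steady-state plasma level ∝ 1/CL: new value = 59 / 1.8088 = 33 ng/mL.

33 ng/mL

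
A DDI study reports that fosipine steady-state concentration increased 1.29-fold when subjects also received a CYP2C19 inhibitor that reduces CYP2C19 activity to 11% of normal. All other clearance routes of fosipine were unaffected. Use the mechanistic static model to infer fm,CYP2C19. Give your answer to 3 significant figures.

Call the CYP2C19 fraction fm. After the interaction, CL_new/CL_old = fm × 0.11 + (1 − fm).
Steady-state concentration ratio = 1 / (new CL fraction), so new CL fraction = 1 / 1.29 = 0.7752.
fm × 0.11 + 1 − fm = 0.7752  ⇒  fm × (0.11 − 1) = −0.2248  ⇒  fm = 0.253.

0.253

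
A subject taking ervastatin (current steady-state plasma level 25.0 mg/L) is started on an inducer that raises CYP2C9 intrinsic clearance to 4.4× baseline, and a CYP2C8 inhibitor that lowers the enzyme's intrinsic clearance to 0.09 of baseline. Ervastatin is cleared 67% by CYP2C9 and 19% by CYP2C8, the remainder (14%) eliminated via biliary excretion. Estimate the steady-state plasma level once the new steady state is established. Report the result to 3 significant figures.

The CYP2C9 pathway (67% of clearance) is boosted to 4.4× activity: 0.67 × 4.4 = 2.948.
The CYP2C8 pathway (19% of clearance) is reduced to 0.09× activity: 0.19 × 0.09 = 0.0171.
The remaining 14% of clearance is unaffected.
CL_new/CL_old = 2.948 + 0.0171 + 0.14 = 3.1051.
Dividing the baseline by the relative clearance: 25.0 / 3.1051 = 8.05 mg/L.

8.05 mg/L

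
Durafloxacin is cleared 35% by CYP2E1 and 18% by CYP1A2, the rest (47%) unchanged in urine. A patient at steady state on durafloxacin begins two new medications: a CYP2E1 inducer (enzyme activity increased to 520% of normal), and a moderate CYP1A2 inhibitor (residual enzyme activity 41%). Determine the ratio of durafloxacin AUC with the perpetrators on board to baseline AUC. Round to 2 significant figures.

0.42

The CYP2E1 pathway (35% of clearance) is boosted to 5.2× activity: 0.35 × 5.2 = 1.82.
The CYP1A2 pathway (18% of clearance) drops to 0.41× activity: 0.18 × 0.41 = 0.0738.
Non-CYP routes (47%) are unchanged.
Relative clearance = 1.82 + 0.0738 + 0.47 = 2.3638.
Net AUC ratio = 1 / 2.3638 = 0.42.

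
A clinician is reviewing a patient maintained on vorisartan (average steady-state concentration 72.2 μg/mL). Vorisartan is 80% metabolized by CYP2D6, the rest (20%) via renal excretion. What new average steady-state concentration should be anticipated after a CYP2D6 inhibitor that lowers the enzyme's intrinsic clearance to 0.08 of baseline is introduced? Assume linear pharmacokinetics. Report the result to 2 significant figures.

CYP2D6: 0.8 × 0.08 = 0.064
Other: 0.2 (unchanged)
New clearance relative to baseline: 0.064 + 0.2 = 0.264.
Average steady-state concentration ∝ 1/CL, so new value = 72.2 / 0.264 = 2.7 × 10² μg/mL.

2.7 × 10² μg/mL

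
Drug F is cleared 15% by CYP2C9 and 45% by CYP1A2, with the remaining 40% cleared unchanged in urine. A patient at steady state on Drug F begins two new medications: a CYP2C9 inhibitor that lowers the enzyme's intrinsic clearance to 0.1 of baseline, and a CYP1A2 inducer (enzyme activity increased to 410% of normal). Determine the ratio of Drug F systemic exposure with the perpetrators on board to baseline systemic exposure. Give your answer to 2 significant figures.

0.44

The CYP2C9 pathway (15% of clearance) is reduced to 0.1× activity: 0.15 × 0.1 = 0.015.
The CYP1A2 pathway (45% of clearance) increases to 4.1× activity: 0.45 × 4.1 = 1.845.
The remaining 40% of clearance is unaffected.
CL_new/CL_old = 0.015 + 1.845 + 0.4 = 2.26.
Systemic exposure ∝ 1/CL: fold-change = 1 / 2.26 = 0.44.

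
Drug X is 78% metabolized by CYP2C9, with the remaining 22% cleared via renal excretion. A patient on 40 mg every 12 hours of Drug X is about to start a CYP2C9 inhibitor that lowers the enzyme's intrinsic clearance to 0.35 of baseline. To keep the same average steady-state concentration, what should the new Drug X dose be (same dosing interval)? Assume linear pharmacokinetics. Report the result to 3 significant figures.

19.7 mg

The CYP2C9 pathway (78% of clearance) drops to 0.35× activity: 0.78 × 0.35 = 0.273.
Non-CYP routes (22%) are unchanged.
CL_new/CL_old = 0.273 + 0.22 = 0.493.
Exposure is unchanged when dose changes in proportion to clearance. New dose = 40 mg × 0.493 = 19.7 mg.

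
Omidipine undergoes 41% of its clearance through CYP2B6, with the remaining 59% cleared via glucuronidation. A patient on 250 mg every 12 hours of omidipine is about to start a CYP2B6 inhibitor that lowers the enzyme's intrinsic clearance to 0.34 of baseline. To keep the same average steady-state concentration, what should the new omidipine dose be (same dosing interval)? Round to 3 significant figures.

182 mg

The CYP2B6 pathway (41% of clearance) is reduced to 0.34× activity: 0.41 × 0.34 = 0.1394.
Non-CYP routes (59%) are unchanged.
CL_new/CL_old = 0.1394 + 0.59 = 0.7294.
Css,avg = (dose rate)/CL, so holding Css fixed requires dose ∝ CL: 250 × 0.7294 = 182 mg.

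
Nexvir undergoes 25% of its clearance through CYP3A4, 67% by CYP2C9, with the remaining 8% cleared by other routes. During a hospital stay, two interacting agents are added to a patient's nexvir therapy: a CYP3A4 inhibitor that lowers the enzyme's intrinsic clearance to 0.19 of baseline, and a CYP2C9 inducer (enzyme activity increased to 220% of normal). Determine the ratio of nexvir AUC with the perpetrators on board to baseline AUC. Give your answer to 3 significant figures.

The CYP3A4 pathway (25% of clearance) falls to 0.19× activity: 0.25 × 0.19 = 0.0475.
The CYP2C9 pathway (67% of clearance) increases to 2.2× activity: 0.67 × 2.2 = 1.474.
The remaining 8% of clearance is unaffected.
New clearance relative to baseline: 0.0475 + 1.474 + 0.08 = 1.6015.
Net AUC ratio = 1 / 1.6015 = 0.624.

0.624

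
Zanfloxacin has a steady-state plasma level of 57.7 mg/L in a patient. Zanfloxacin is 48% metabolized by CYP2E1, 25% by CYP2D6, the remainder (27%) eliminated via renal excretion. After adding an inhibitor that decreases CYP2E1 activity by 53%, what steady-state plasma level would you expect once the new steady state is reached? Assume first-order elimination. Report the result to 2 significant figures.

77 mg/L

CYP2E1: 0.48 × 0.47 = 0.2256
CYP2D6: 0.25 (unchanged)
Other: 0.27 (unchanged)
New clearance relative to baseline: 0.2256 + 0.25 + 0.27 = 0.7456.
New steady-state plasma level = baseline ÷ relative clearance = 57.7 / 0.7456 = 77 mg/L.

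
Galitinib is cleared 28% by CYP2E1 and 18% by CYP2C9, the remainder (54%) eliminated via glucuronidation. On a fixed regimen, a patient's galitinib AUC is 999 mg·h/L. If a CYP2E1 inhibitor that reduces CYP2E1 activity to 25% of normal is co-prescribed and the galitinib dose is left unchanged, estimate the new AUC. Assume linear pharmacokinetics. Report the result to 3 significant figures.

CYP2E1: 0.28 × 0.25 = 0.07
CYP2C9: 0.18 (unchanged)
Other: 0.54 (unchanged)
CL_new/CL_old = 0.07 + 0.18 + 0.54 = 0.79.
New AUC = baseline ÷ relative clearance = 999 / 0.79 = 1.26 × 10³ mg·h/L.

1.26 × 10³ mg·h/L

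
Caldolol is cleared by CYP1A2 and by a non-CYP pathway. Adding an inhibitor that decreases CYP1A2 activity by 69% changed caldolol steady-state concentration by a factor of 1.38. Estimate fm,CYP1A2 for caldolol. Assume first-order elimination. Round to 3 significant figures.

Let x = fm,CYP1A2. Because steady-state concentration ∝ 1/CL, relative clearance fell to 1/1.38 = 0.7246.
Setting x·0.31 + (1 − x) = 0.7246 and solving: x = (0.7246 − 1)/(0.31 − 1) = 0.399.

0.399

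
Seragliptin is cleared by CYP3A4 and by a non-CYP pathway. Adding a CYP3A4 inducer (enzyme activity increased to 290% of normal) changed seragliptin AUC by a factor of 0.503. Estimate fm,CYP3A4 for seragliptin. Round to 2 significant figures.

0.52

CL'/CL = 1 / 0.503 = 1.988
2.9·fm + (1 − fm) = 1.988
fm = (1.988 − 1) / (2.9 − 1) = 0.52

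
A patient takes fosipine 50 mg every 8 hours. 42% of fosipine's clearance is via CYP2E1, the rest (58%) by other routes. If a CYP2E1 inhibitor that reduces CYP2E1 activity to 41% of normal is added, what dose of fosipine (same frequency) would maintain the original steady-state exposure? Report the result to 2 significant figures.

38 mg

The CYP2E1 pathway (42% of clearance) is reduced to 0.41× activity: 0.42 × 0.41 = 0.1722.
Non-CYP routes (58%) are unchanged.
CL_new/CL_old = 0.1722 + 0.58 = 0.7522.
Css,avg = (dose rate)/CL, so holding Css fixed requires dose ∝ CL: 50 × 0.7522 = 38 mg.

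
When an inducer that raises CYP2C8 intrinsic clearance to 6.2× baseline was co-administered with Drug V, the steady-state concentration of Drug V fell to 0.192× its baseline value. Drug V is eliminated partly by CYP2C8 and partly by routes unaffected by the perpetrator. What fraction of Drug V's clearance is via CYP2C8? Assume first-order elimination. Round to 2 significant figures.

0.81

Let x = fm,CYP2C8. Because steady-state concentration ∝ 1/CL, relative clearance rose to 1/0.192 = 5.208.
Setting x·6.2 + (1 − x) = 5.208 and solving: x = (5.208 − 1)/(6.2 − 1) = 0.81.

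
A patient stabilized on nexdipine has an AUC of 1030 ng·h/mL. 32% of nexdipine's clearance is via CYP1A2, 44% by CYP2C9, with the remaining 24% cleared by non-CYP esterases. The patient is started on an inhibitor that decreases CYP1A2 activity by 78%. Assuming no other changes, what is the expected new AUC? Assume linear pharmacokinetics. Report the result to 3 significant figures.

The CYP1A2 pathway (32% of clearance) falls to 0.22× activity: 0.32 × 0.22 = 0.0704.
CYP2C9 (44%) and the residual 24% are unaffected.
CL_new/CL_old = 0.0704 + 0.44 + 0.24 = 0.7504.
New AUC = baseline ÷ relative clearance = 1030 / 0.7504 = 1.37 × 10³ ng·h/mL.

1.37 × 10³ ng·h/mL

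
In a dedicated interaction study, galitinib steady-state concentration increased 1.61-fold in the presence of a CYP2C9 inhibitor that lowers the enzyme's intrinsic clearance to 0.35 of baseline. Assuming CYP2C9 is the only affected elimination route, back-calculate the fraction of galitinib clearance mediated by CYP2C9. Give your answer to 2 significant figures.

0.58

Let fm be the CYP2C9 fraction. New clearance relative to baseline = fm × 0.35 + (1 − fm).
Steady-state concentration ratio = 1 / (new CL fraction), so new CL fraction = 1 / 1.61 = 0.6211.
fm × 0.35 + 1 − fm = 0.6211  ⇒  fm × (0.35 − 1) = −0.3789  ⇒  fm = 0.58.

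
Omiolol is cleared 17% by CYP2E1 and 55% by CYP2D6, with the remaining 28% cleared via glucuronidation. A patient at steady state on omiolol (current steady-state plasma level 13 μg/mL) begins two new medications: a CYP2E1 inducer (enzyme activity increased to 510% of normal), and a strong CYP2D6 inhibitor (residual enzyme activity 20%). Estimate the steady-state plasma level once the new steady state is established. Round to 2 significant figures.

The CYP2E1 pathway (17% of clearance) increases to 5.1× activity: 0.17 × 5.1 = 0.867.
The CYP2D6 pathway (55% of clearance) is reduced to 0.2× activity: 0.55 × 0.2 = 0.11.
Non-CYP routes (28%) are unchanged.
Relative clearance = 0.867 + 0.11 + 0.28 = 1.257.
Steady-state plasma level ∝ 1/CL: new value = 13 / 1.257 = 10 μg/mL.

10 μg/mL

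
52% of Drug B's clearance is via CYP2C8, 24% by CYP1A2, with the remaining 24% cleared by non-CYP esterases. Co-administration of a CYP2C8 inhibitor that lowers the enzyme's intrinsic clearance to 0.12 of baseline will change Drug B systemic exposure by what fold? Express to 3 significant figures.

1.84

The CYP2C8 pathway (52% of clearance) is reduced to 0.12× activity: 0.52 × 0.12 = 0.0624.
CYP1A2 (24%) and the residual 24% are unaffected.
New clearance relative to baseline: 0.0624 + 0.24 + 0.24 = 0.5424.
Systemic exposure is inversely proportional to clearance, so the fold-change is 1 / 0.5424 = 1.84.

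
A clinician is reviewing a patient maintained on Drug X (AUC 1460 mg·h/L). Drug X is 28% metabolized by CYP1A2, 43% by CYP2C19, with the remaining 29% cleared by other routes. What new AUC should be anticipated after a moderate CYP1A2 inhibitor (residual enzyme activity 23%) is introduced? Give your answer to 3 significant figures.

The CYP1A2 pathway (28% of clearance) drops to 0.23× activity: 0.28 × 0.23 = 0.0644.
CYP2C19 (43%) and the residual 29% are unaffected.
CL_new/CL_old = 0.0644 + 0.43 + 0.29 = 0.7844.
New AUC = baseline ÷ relative clearance = 1460 / 0.7844 = 1.86 × 10³ mg·h/L.

1.86 × 10³ mg·h/L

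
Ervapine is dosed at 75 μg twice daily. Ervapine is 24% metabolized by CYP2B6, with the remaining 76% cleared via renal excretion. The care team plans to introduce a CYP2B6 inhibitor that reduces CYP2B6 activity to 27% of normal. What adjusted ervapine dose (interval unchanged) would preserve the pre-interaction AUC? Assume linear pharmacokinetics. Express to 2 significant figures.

62 μg

CYP2B6: 0.24 × 0.27 = 0.0648
Other: 0.76 (unchanged)
Relative clearance = 0.0648 + 0.76 = 0.8248.
To maintain the same steady-state level, dose must scale with clearance: new dose = 75 × 0.8248 = 62 μg.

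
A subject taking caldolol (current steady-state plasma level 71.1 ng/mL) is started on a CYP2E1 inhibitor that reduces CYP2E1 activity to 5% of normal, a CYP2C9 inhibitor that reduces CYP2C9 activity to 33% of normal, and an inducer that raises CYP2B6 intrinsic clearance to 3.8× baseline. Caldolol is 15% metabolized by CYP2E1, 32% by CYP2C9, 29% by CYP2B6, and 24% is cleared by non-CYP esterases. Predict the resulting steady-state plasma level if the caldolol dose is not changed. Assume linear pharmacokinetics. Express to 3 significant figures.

CYP2E1: 0.15 × 0.05 = 0.0075
CYP2C9: 0.32 × 0.33 = 0.1056
CYP2B6: 0.29 × 3.8 = 1.102
Other: 0.24 (unchanged)
New clearance relative to baseline: 0.0075 + 0.1056 + 1.102 + 0.24 = 1.4551.
Steady-state plasma level ∝ 1/CL: new value = 71.1 / 1.4551 = 48.9 ng/mL.

48.9 ng/mL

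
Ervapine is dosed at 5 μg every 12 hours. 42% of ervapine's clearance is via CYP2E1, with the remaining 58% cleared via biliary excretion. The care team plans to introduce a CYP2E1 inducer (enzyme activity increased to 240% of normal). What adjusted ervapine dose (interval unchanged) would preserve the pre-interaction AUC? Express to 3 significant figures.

The CYP2E1 pathway (42% of clearance) rises to 2.4× activity: 0.42 × 2.4 = 1.008.
The remaining 58% of clearance is unaffected.
Relative clearance = 1.008 + 0.58 = 1.588.
Css,avg = (dose rate)/CL, so holding Css fixed requires dose ∝ CL: 5 × 1.588 = 7.94 μg.

7.94 μg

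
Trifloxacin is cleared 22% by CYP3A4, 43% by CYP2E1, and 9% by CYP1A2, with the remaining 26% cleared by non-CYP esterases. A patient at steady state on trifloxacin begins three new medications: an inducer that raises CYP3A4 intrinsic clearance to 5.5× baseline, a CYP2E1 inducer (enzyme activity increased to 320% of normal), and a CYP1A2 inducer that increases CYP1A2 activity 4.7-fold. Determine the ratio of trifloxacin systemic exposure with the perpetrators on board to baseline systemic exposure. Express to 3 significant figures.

0.306

CYP3A4: 0.22 × 5.5 = 1.21
CYP2E1: 0.43 × 3.2 = 1.376
CYP1A2: 0.09 × 4.7 = 0.423
Other: 0.26 (unchanged)
CL_new/CL_old = 1.21 + 1.376 + 0.423 + 0.26 = 3.269.
Systemic exposure ∝ 1/CL: fold-change = 1 / 3.269 = 0.306.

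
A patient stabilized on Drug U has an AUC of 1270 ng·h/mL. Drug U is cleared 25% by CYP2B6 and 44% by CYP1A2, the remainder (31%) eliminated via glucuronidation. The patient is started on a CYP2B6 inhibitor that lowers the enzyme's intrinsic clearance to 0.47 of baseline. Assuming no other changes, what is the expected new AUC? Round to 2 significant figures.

CYP2B6: 0.25 × 0.47 = 0.1175
CYP1A2: 0.44 (unchanged)
Other: 0.31 (unchanged)
CL_new/CL_old = 0.1175 + 0.44 + 0.31 = 0.8675.
With dosing unchanged, AUC scales as 1/CL: 1270 / 0.8675 = 1.5 × 10³ ng·h/mL.

1.5 × 10³ ng·h/mL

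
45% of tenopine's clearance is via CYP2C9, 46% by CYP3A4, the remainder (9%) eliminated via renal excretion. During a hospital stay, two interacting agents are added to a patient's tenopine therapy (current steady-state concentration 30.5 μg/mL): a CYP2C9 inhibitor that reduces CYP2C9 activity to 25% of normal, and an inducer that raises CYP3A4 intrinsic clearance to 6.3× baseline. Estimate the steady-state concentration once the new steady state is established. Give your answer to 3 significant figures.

The CYP2C9 pathway (45% of clearance) is reduced to 0.25× activity: 0.45 × 0.25 = 0.1125.
The CYP3A4 pathway (46% of clearance) is boosted to 6.3× activity: 0.46 × 6.3 = 2.898.
Non-CYP routes (9%) are unchanged.
New clearance relative to baseline: 0.1125 + 2.898 + 0.09 = 3.1005.
Dividing the baseline by the relative clearance: 30.5 / 3.1005 = 9.84 μg/mL.

9.84 μg/mL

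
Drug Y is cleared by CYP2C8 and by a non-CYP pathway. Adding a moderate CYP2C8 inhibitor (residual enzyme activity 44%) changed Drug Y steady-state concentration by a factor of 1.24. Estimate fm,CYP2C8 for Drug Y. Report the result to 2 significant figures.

CL'/CL = 1 / 1.24 = 0.8065
0.44·fm + (1 − fm) = 0.8065
fm = (0.8065 − 1) / (0.44 − 1) = 0.35

0.35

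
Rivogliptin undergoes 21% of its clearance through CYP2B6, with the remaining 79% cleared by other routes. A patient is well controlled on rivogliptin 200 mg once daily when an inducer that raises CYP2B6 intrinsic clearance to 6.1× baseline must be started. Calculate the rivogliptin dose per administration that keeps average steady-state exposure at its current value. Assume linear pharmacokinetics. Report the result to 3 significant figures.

414 mg

The CYP2B6 pathway (21% of clearance) increases to 6.1× activity: 0.21 × 6.1 = 1.281.
Non-CYP routes (79%) are unchanged.
Relative clearance = 1.281 + 0.79 = 2.071.
Css,avg = (dose rate)/CL, so holding Css fixed requires dose ∝ CL: 200 × 2.071 = 414 mg.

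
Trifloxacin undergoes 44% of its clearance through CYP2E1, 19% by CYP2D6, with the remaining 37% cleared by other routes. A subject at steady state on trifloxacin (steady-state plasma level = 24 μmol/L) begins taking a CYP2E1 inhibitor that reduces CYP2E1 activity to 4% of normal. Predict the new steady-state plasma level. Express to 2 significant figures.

The CYP2E1 pathway (44% of clearance) is reduced to 0.04× activity: 0.44 × 0.04 = 0.0176.
CYP2D6 (19%) and the residual 37% are unaffected.
Relative clearance = 0.0176 + 0.19 + 0.37 = 0.5776.
New steady-state plasma level = baseline ÷ relative clearance = 24 / 0.5776 = 42 μmol/L.

42 μmol/L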